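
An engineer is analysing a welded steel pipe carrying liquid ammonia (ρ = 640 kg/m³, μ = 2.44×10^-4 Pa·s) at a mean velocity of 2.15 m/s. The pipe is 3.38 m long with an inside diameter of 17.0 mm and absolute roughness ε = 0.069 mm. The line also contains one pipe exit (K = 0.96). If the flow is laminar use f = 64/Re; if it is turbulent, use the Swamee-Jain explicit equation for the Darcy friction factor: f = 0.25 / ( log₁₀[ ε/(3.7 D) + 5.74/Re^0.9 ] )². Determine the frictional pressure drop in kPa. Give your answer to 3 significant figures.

Reynolds number Re = ρVD/μ = 640 · 2.15 · 0.017 / 0.000244 = 9.587e+04.
Re > 4000 → turbulent. Relative roughness ε/D = 6.9e-05/0.017 = 0.00406. Swamee-Jain: f = 0.25/(log₁₀[0.00406/3.7 + 5.74/9.587e+04^0.9])² = 0.25/(log₁₀[0.0011 + 0.000189])² = 0.25/(-2.891)² = 0.02991.
Total minor-loss coefficient ΣK = 1·0.96 = 0.96.
ΔP = [f·L/D + ΣK]·(ρV²/2) = [0.02991·3.38/0.017 + 0.96]·(640·2.15²/2) = [5.948 + 0.96]·1479 = 1.022e+04 Pa.
ΔP = 1.022e+04 Pa = 10.2 kPa.

ΔP ≈ 10.2 kPa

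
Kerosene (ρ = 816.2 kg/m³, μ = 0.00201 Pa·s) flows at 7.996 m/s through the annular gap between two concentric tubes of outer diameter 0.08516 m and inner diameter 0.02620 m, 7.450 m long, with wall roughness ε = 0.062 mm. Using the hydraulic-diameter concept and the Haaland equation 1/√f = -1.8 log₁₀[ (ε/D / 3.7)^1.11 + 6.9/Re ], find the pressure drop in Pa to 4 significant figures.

Hydraulic diameter D_h = 4A/P = D_o - D_i = 0.08516 - 0.0262 = 0.05896 m.
Re = ρVD_h/μ = 816.2·7.996·0.05896/0.00201 = 1.914e+05.
ε/D_h = 6.2e-05/0.05896 = 0.00105; Haaland gives 1/√f = -1.8 log₁₀[0.000116+3.6e-05] = 6.874, so f = 0.02116.
ΔP = f(L/D_h)(ρV²/2) = 0.02116·7.45/0.05896·2.609e+04 = 6.978e+04 Pa.

ΔP ≈ 69780 Pa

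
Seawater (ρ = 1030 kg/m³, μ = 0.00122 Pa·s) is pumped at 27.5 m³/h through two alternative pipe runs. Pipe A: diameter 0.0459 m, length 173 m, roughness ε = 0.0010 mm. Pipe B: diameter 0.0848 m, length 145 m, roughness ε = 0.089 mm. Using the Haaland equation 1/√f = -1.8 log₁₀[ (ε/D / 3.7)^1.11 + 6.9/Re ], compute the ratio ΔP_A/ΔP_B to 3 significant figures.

ΔP_A/ΔP_B ≈ 18.5

Pipe A: V = Q/A = 0.007639/0.001655 = 4.617 m/s; Re = 1.789e+05; ε/D = 2.18e-05; Haaland → f = 0.01597; ΔP_A = f(L/D)(ρV²/2) = 6.606e+05 Pa.
Pipe B: V = Q/A = 0.007639/0.005648 = 1.353 m/s; Re = 9.683e+04; ε/D = 0.00105; Haaland → f = 0.0222; ΔP_B = f(L/D)(ρV²/2) = 3.576e+04 Pa.
ΔP_A/ΔP_B = 6.606e+05/3.576e+04 = 18.5.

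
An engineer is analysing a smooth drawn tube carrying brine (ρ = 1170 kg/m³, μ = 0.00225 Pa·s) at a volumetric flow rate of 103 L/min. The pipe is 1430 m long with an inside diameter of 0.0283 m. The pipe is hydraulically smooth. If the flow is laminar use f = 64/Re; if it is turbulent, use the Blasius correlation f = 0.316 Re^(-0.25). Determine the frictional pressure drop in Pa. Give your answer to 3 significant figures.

Q = 103 L/min = 103/60000 = 0.001717 m³/s.
Cross-sectional area A = πD²/4 = π(0.0283)²/4 = 0.000629 m²; mean velocity V = Q/A = 0.001717/0.000629 = 2.729 m/s.
Reynolds number Re = ρVD/μ = 1170 · 2.729 · 0.0283 / 0.00225 = 4.016e+04.
Re > 4000 → turbulent. Smooth-pipe (Blasius): f = 0.316 Re^(-0.25) = 0.316/(4.016e+04)^0.25 = 0.02232.
Darcy-Weisbach: ΔP = f(L/D)(ρV²/2) = 0.02232·(1430/0.0283)·(1170·2.729²/2) = 0.02232·5.053e+04·4357 = 4.915e+06 Pa.

ΔP ≈ 4.91×10^6 Pa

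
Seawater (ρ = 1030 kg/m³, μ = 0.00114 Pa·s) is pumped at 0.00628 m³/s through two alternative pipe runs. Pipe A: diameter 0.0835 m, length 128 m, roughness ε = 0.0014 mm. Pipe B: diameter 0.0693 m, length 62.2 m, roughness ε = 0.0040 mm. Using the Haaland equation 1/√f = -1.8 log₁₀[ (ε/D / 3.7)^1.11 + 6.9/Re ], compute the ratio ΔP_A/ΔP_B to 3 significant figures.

ΔP_A/ΔP_B ≈ 0.833

Pipe A: V = Q/A = 0.00628/0.005476 = 1.147 m/s; Re = 8.652e+04; ε/D = 1.68e-05; Haaland → f = 0.01843; ΔP_A = f(L/D)(ρV²/2) = 1.914e+04 Pa.
Pipe B: V = Q/A = 0.00628/0.003772 = 1.665 m/s; Re = 1.042e+05; ε/D = 5.77e-05; Haaland → f = 0.01792; ΔP_B = f(L/D)(ρV²/2) = 2.296e+04 Pa.
ΔP_A/ΔP_B = 1.914e+04/2.296e+04 = 0.833.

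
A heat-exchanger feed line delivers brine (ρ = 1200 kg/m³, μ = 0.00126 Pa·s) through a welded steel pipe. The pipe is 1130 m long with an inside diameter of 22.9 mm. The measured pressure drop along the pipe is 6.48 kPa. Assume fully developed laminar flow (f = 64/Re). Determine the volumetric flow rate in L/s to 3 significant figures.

Q ≈ 0.0307 L/s

For laminar flow, f = 64/Re with Re = ρVD/μ, so Darcy-Weisbach reduces to ΔP = 32μLV/D². Solving for V: V = ΔP·D²/(32μL) = 6480·(0.0229)²/(32·0.00126·1130) = 0.07458 m/s.
Check: Re = ρVD/μ = 1200·0.07458·0.0229/0.00126 = 1627 < 2300, so the laminar assumption holds.
Q = V·A = 0.07458·(π/4·0.0229²) = 3.072e-05 m³/s = 0.0307 L/s.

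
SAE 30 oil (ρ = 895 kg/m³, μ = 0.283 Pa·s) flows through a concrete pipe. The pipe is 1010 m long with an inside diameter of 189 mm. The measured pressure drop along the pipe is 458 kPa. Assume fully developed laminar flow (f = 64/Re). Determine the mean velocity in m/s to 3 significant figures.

For laminar flow, f = 64/Re with Re = ρVD/μ, so Darcy-Weisbach reduces to ΔP = 32μLV/D². Solving for V: V = ΔP·D²/(32μL) = 4.58e+05·(0.189)²/(32·0.283·1010) = 1.789 m/s.
Check: Re = ρVD/μ = 895·1.789·0.189/0.283 = 1069 < 2300, so the laminar assumption holds.

V ≈ 1.79 m/s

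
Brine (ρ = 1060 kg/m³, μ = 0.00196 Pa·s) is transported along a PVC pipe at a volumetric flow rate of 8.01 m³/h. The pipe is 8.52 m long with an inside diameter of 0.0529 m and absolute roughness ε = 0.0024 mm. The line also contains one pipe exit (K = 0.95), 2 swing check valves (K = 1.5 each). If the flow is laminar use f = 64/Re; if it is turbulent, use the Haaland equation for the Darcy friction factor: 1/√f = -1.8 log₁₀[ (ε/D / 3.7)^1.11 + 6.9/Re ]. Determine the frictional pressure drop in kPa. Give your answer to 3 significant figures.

Q = 8.01 m³/h = 8.01/3600 = 0.002225 m³/s.
Cross-sectional area A = πD²/4 = π(0.0529)²/4 = 0.002198 m²; mean velocity V = Q/A = 0.002225/0.002198 = 1.012 m/s.
Reynolds number Re = ρVD/μ = 1060 · 1.012 · 0.0529 / 0.00196 = 2.896e+04.
Re > 4000 → turbulent. Relative roughness ε/D = 2.4e-06/0.0529 = 4.54e-05. Haaland: 1/√f = -1.8 log₁₀[(4.54e-05/3.7)^1.11 + 6.9/2.896e+04] = -1.8 log₁₀[3.53e-06 + 0.000238] = 6.51, so f = 0.0236.
Total minor-loss coefficient ΣK = 1·0.95 + 2·1.5 = 3.95.
ΔP = [f·L/D + ΣK]·(ρV²/2) = [0.0236·8.52/0.0529 + 3.95]·(1060·1.012²/2) = [3.8 + 3.95]·543.2 = 4210 Pa.
ΔP = 4210 Pa = 4.21 kPa.

ΔP ≈ 4.21 kPa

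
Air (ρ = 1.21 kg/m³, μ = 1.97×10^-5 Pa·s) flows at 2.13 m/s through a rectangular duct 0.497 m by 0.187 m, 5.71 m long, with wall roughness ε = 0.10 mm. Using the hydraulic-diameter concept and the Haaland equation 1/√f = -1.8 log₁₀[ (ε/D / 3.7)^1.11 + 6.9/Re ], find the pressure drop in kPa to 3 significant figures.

Hydraulic diameter D_h = 4A/P = 4·(0.497·0.187)/(2·(0.497+0.187)) = 0.3718/1.368 = 0.2718 m.
Re = ρVD_h/μ = 1.21·2.13·0.2718/1.97e-05 = 3.555e+04.
ε/D_h = 0.0001/0.2718 = 0.000368; Haaland gives 1/√f = -1.8 log₁₀[3.61e-05+0.000194] = 6.548, so f = 0.02332.
ΔP = f(L/D_h)(ρV²/2) = 0.02332·5.71/0.2718·2.745 = 1.345 Pa.
ΔP = 0.00134 kPa.

ΔP ≈ 0.00134 kPa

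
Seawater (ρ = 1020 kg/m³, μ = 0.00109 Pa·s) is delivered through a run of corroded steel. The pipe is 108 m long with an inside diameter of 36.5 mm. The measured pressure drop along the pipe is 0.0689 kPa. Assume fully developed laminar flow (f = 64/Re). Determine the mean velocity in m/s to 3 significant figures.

V ≈ 0.0244 m/s

For laminar flow, f = 64/Re with Re = ρVD/μ, so Darcy-Weisbach reduces to ΔP = 32μLV/D². Solving for V: V = ΔP·D²/(32μL) = 68.9·(0.0365)²/(32·0.00109·108) = 0.02437 m/s.
Check: Re = ρVD/μ = 1020·0.02437·0.0365/0.00109 = 832.3 < 2300, so the laminar assumption holds.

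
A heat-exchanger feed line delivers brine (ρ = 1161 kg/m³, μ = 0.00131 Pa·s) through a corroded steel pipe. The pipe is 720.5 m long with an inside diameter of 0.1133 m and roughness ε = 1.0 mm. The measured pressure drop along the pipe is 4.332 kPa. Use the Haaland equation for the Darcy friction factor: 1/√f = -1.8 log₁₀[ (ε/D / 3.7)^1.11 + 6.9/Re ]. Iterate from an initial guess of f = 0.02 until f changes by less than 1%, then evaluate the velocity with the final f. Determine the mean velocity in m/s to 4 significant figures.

V ≈ 0.1719 m/s

Rearranging Darcy-Weisbach: V = √(2·ΔP·D/(f·L·ρ)). With ε/D = 0.001/0.1133 = 0.00883, iterate starting from f = 0.02:
  f = 0.02 → V = √(2·4332·0.1133/(0.02·720.5·1161)) = 0.2422 m/s; Re = ρVD/μ = 2.432e+04; f → 0.03879
  f = 0.03879 → V = 0.1739 m/s; Re = 1.746e+04; f → 0.03966
  f = 0.03966 → V = 0.172 m/s; Re = 1.727e+04; f → 0.03969
Converged (Δf/f < 1%). With the final f = 0.03969: V = √(2·4332·0.1133/(0.03969·720.5·1161)) = 0.1719 m/s.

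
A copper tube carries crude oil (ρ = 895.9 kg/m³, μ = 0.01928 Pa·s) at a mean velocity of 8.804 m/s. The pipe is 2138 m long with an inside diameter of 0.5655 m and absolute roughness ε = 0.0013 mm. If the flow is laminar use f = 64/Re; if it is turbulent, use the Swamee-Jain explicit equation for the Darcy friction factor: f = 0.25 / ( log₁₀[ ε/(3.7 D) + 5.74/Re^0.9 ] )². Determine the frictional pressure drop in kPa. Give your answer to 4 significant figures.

Reynolds number Re = ρVD/μ = 895.9 · 8.804 · 0.5655 / 0.0193 = 2.313e+05.
Re > 4000 → turbulent. Relative roughness ε/D = 1.3e-06/0.5655 = 2.3e-06. Swamee-Jain: f = 0.25/(log₁₀[2.3e-06/3.7 + 5.74/2.313e+05^0.9])² = 0.25/(log₁₀[6.21e-07 + 8.53e-05])² = 0.25/(-4.066)² = 0.01512.
Darcy-Weisbach: ΔP = f(L/D)(ρV²/2) = 0.01512·(2138/0.5655)·(895.9·8.804²/2) = 0.01512·3781·3.472e+04 = 1.985e+06 Pa.
ΔP = 1.985e+06 Pa = 1985 kPa.

ΔP ≈ 1985 kPa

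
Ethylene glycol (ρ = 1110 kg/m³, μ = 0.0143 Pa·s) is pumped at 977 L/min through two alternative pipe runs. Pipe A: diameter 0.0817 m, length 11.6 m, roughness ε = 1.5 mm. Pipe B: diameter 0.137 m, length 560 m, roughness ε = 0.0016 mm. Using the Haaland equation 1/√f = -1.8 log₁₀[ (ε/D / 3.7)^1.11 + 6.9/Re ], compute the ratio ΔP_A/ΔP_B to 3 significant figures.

ΔP_A/ΔP_B ≈ 0.456

Pipe A: V = Q/A = 0.01628/0.005242 = 3.106 m/s; Re = 1.97e+04; ε/D = 0.0184; Haaland → f = 0.04914; ΔP_A = f(L/D)(ρV²/2) = 3.736e+04 Pa.
Pipe B: V = Q/A = 0.01628/0.01474 = 1.105 m/s; Re = 1.175e+04; ε/D = 1.17e-05; Haaland → f = 0.02957; ΔP_B = f(L/D)(ρV²/2) = 8.187e+04 Pa.
ΔP_A/ΔP_B = 3.736e+04/8.187e+04 = 0.456.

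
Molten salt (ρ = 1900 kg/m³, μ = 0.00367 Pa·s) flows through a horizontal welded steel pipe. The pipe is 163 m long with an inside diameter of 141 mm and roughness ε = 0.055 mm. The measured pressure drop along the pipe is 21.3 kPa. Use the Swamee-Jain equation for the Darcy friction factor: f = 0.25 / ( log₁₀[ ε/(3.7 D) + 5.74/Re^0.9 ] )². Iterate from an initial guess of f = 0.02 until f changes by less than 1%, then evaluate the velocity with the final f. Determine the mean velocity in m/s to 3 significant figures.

Rearranging Darcy-Weisbach: V = √(2·ΔP·D/(f·L·ρ)). With ε/D = 5.5e-05/0.141 = 0.00039, iterate starting from f = 0.02:
  f = 0.02 → V = √(2·2.13e+04·0.141/(0.02·163·1900)) = 0.9848 m/s; Re = ρVD/μ = 7.188e+04; f → 0.02093
  f = 0.02093 → V = 0.9627 m/s; Re = 7.027e+04; f → 0.021
Converged (Δf/f < 1%). With the final f = 0.021: V = √(2·2.13e+04·0.141/(0.021·163·1900)) = 0.9609 m/s.

V ≈ 0.961 m/s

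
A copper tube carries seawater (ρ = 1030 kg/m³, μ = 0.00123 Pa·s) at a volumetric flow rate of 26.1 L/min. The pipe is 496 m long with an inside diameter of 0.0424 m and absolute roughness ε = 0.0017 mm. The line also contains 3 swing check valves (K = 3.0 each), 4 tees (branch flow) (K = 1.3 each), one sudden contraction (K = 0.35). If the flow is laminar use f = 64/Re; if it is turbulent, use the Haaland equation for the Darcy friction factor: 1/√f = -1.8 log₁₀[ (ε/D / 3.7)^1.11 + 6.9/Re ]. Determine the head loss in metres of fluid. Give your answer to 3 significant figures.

h_f ≈ 1.78 m

Q = 26.1 L/min = 26.1/60000 = 0.000435 m³/s.
Cross-sectional area A = πD²/4 = π(0.0424)²/4 = 0.001412 m²; mean velocity V = Q/A = 0.000435/0.001412 = 0.3081 m/s.
Reynolds number Re = ρVD/μ = 1030 · 0.3081 · 0.0424 / 0.00123 = 1.094e+04.
Re > 4000 → turbulent. Relative roughness ε/D = 1.7e-06/0.0424 = 4.01e-05. Haaland: 1/√f = -1.8 log₁₀[(4.01e-05/3.7)^1.11 + 6.9/1.094e+04] = -1.8 log₁₀[3.08e-06 + 0.000631] = 5.756, so f = 0.03018.
Total minor-loss coefficient ΣK = 3·3 + 4·1.3 + 1·0.35 = 14.5.
ΔP = [f·L/D + ΣK]·(ρV²/2) = [0.03018·496/0.0424 + 14.5]·(1030·0.3081²/2) = [353 + 14.5]·48.88 = 1.797e+04 Pa.
Head loss h_f = ΔP/(ρg) = 1.797e+04/(1030·9.81) = 1.78 m.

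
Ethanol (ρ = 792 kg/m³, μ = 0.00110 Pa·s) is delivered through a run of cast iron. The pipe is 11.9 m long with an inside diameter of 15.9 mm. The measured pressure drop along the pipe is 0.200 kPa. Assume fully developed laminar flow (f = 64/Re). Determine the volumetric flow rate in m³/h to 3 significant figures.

For laminar flow, f = 64/Re with Re = ρVD/μ, so Darcy-Weisbach reduces to ΔP = 32μLV/D². Solving for V: V = ΔP·D²/(32μL) = 200·(0.0159)²/(32·0.0011·11.9) = 0.1207 m/s.
Check: Re = ρVD/μ = 792·0.1207·0.0159/0.0011 = 1382 < 2300, so the laminar assumption holds.
Q = V·A = 0.1207·(π/4·0.0159²) = 2.397e-05 m³/s = 0.0863 m³/h.

Q ≈ 0.0863 m³/h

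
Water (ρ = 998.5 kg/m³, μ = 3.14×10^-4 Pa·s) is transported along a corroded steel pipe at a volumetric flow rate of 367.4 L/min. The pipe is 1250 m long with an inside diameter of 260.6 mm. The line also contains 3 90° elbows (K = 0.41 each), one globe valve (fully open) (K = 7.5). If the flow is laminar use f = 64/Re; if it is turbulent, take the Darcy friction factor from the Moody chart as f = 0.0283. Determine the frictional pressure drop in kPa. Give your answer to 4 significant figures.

ΔP ≈ 0.9506 kPa

Q = 367.4 L/min = 367.4/60000 = 0.006123 m³/s.
Cross-sectional area A = πD²/4 = π(0.2606)²/4 = 0.05334 m²; mean velocity V = Q/A = 0.006123/0.05334 = 0.1148 m/s.
Reynolds number Re = ρVD/μ = 998.5 · 0.1148 · 0.2606 / 0.000314 = 9.514e+04.
Re > 4000 → turbulent; use the Moody-chart value f = 0.0283.
Total minor-loss coefficient ΣK = 3·0.41 + 1·7.5 = 8.73.
ΔP = [f·L/D + ΣK]·(ρV²/2) = [0.0283·1250/0.2606 + 8.73]·(998.5·0.1148²/2) = [135.7 + 8.73]·6.58 = 950.6 Pa.
ΔP = 950.6 Pa = 0.9506 kPa.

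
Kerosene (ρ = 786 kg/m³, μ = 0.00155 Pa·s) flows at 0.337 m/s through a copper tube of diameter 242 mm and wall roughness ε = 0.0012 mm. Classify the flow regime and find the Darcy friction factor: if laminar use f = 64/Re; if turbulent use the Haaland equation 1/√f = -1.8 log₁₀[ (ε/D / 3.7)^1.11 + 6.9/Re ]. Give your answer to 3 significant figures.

Re = ρVD/μ = 786·0.337·0.242/0.00155 = 4.136e+04.
Re > 4000 → turbulent. ε/D = 1.2e-06/0.242 = 4.96e-06; Haaland: 1/√f = -1.8 log₁₀[3.03e-07 + 0.000167] = 6.798, so f = 0.02164.

f ≈ 0.0216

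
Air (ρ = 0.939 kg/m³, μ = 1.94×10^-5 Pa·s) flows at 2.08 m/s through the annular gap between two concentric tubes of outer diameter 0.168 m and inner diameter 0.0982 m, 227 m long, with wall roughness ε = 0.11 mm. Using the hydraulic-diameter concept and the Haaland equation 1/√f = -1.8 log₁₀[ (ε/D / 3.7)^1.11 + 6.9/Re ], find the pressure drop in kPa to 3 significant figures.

ΔP ≈ 0.237 kPa

Hydraulic diameter D_h = 4A/P = D_o - D_i = 0.168 - 0.0982 = 0.0698 m.
Re = ρVD_h/μ = 0.939·2.08·0.0698/1.94e-05 = 7027.
ε/D_h = 0.00011/0.0698 = 0.00158; Haaland gives 1/√f = -1.8 log₁₀[0.000181+0.000982] = 5.282, so f = 0.03585.
ΔP = f(L/D_h)(ρV²/2) = 0.03585·227/0.0698·2.031 = 236.8 Pa.
ΔP = 0.237 kPa.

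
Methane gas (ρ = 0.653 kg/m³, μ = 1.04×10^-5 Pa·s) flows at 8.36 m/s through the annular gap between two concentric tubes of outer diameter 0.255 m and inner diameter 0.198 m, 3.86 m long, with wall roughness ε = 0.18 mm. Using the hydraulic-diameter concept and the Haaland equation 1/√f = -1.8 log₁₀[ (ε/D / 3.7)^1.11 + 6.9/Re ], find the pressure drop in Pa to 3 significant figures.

ΔP ≈ 46.4 Pa

Hydraulic diameter D_h = 4A/P = D_o - D_i = 0.255 - 0.198 = 0.057 m.
Re = ρVD_h/μ = 0.653·8.36·0.057/1.04e-05 = 2.992e+04.
ε/D_h = 0.00018/0.057 = 0.00316; Haaland gives 1/√f = -1.8 log₁₀[0.000392+0.000231] = 5.77, so f = 0.03004.
ΔP = f(L/D_h)(ρV²/2) = 0.03004·3.86/0.057·22.82 = 46.41 Pa.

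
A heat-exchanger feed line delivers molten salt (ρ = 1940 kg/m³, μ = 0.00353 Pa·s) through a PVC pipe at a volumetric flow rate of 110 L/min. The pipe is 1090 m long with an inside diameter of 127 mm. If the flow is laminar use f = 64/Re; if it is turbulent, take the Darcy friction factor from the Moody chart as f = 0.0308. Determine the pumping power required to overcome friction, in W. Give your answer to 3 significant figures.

Q = 110 L/min = 110/60000 = 0.001833 m³/s.
Cross-sectional area A = πD²/4 = π(0.127)²/4 = 0.01267 m²; mean velocity V = Q/A = 0.001833/0.01267 = 0.1447 m/s.
Reynolds number Re = ρVD/μ = 1940 · 0.1447 · 0.127 / 0.00353 = 1.01e+04.
Re > 4000 → turbulent; use the Moody-chart value f = 0.0308.
Darcy-Weisbach: ΔP = f(L/D)(ρV²/2) = 0.0308·(1090/0.127)·(1940·0.1447²/2) = 0.0308·8583·20.32 = 5371 Pa.
Pumping power P = QΔP = 0.001833·5371 = 9.846 W = 9.85 W.

P ≈ 9.85 W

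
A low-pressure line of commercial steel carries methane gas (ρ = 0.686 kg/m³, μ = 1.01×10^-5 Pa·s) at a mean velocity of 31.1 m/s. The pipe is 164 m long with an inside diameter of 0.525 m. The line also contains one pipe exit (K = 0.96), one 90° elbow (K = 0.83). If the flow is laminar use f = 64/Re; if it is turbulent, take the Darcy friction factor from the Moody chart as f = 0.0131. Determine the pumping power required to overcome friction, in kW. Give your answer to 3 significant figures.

P ≈ 13.1 kW

Reynolds number Re = ρVD/μ = 0.686 · 31.1 · 0.525 / 1.01e-05 = 1.109e+06.
Re > 4000 → turbulent; use the Moody-chart value f = 0.0131.
Total minor-loss coefficient ΣK = 1·0.96 + 1·0.83 = 1.79.
ΔP = [f·L/D + ΣK]·(ρV²/2) = [0.0131·164/0.525 + 1.79]·(0.686·31.1²/2) = [4.092 + 1.79]·331.8 = 1951 Pa.
Q = V·A = 31.1·0.2165 = 6.732 m³/s.
Pumping power P = QΔP = 6.732·1951 = 13140 W = 13.1 kW.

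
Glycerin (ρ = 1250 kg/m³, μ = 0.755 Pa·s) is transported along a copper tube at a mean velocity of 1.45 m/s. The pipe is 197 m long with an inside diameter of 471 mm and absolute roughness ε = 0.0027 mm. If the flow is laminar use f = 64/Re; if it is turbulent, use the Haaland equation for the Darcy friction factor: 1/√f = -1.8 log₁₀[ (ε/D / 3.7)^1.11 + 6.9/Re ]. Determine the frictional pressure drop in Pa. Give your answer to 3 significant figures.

Reynolds number Re = ρVD/μ = 1250 · 1.45 · 0.471 / 0.755 = 1131.
Re < 2300 → laminar flow, so f = 64/Re = 64/1131 = 0.0566 (the turbulent correlation is not needed).
Darcy-Weisbach: ΔP = f(L/D)(ρV²/2) = 0.0566·(197/0.471)·(1250·1.45²/2) = 0.0566·418.3·1314 = 3.111e+04 Pa.

ΔP ≈ 31100 Pa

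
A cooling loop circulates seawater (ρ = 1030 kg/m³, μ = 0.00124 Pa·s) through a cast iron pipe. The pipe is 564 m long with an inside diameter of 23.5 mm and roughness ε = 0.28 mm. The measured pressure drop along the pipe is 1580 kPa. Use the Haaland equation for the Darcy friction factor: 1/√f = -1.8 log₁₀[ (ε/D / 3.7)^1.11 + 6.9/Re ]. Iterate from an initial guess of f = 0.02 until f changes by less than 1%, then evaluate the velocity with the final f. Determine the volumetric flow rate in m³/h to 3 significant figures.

Rearranging Darcy-Weisbach: V = √(2·ΔP·D/(f·L·ρ)). With ε/D = 0.00028/0.0235 = 0.0119, iterate starting from f = 0.02:
  f = 0.02 → V = √(2·1.58e+06·0.0235/(0.02·564·1030)) = 2.528 m/s; Re = ρVD/μ = 4.935e+04; f → 0.04135
  f = 0.04135 → V = 1.758 m/s; Re = 3.432e+04; f → 0.04178
  f = 0.04178 → V = 1.749 m/s; Re = 3.415e+04; f → 0.04178
Converged (Δf/f < 1%). With the final f = 0.04178: V = √(2·1.58e+06·0.0235/(0.04178·564·1030)) = 1.749 m/s.
Q = V·A = 1.749·(π/4·0.0235²) = 0.0007586 m³/s = 2.73 m³/h.

Q ≈ 2.73 m³/h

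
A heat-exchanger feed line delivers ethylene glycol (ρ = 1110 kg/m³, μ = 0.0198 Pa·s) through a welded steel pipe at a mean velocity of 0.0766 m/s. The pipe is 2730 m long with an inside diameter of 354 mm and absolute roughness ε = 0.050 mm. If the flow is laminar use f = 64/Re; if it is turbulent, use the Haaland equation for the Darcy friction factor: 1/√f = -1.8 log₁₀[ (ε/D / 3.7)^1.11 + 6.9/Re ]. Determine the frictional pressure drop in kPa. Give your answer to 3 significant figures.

Reynolds number Re = ρVD/μ = 1110 · 0.0766 · 0.354 / 0.0198 = 1520.
Re < 2300 → laminar flow, so f = 64/Re = 64/1520 = 0.0421 (the turbulent correlation is not needed).
Darcy-Weisbach: ΔP = f(L/D)(ρV²/2) = 0.0421·(2730/0.354)·(1110·0.0766²/2) = 0.0421·7712·3.256 = 1057 Pa.
ΔP = 1057 Pa = 1.06 kPa.

ΔP ≈ 1.06 kPa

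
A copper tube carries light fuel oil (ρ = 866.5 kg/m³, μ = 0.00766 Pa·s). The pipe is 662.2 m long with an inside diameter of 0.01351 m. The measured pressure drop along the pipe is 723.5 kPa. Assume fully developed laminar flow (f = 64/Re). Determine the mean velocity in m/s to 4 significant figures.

V ≈ 0.8135 m/s

For laminar flow, f = 64/Re with Re = ρVD/μ, so Darcy-Weisbach reduces to ΔP = 32μLV/D². Solving for V: V = ΔP·D²/(32μL) = 7.235e+05·(0.01351)²/(32·0.00766·662.2) = 0.8135 m/s.
Check: Re = ρVD/μ = 866.5·0.8135·0.01351/0.00766 = 1243 < 2300, so the laminar assumption holds.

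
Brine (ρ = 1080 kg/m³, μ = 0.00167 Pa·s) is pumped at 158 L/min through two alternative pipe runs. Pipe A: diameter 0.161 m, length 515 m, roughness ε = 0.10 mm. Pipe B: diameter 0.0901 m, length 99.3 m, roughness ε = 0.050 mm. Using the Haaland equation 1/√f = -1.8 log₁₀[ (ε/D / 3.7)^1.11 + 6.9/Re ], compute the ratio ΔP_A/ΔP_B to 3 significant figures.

Pipe A: V = Q/A = 0.002633/0.02036 = 0.1293 m/s; Re = 1.347e+04; ε/D = 0.000621; Haaland → f = 0.02942; ΔP_A = f(L/D)(ρV²/2) = 850.3 Pa.
Pipe B: V = Q/A = 0.002633/0.006376 = 0.413 m/s; Re = 2.407e+04; ε/D = 0.000555; Haaland → f = 0.02572; ΔP_B = f(L/D)(ρV²/2) = 2611 Pa.
ΔP_A/ΔP_B = 850.3/2611 = 0.326.

ΔP_A/ΔP_B ≈ 0.326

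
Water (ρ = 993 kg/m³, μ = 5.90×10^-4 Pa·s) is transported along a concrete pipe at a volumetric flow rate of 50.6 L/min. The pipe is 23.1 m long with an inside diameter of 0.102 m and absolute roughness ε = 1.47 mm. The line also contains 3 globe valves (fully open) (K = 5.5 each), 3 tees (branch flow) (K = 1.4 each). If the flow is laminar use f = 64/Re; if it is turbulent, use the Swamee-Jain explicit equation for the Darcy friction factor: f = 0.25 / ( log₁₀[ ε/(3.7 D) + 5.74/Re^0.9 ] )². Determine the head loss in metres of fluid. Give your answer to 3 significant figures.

h_f ≈ 0.0169 m

Q = 50.6 L/min = 50.6/60000 = 0.0008433 m³/s.
Cross-sectional area A = πD²/4 = π(0.102)²/4 = 0.008171 m²; mean velocity V = Q/A = 0.0008433/0.008171 = 0.1032 m/s.
Reynolds number Re = ρVD/μ = 993 · 0.1032 · 0.102 / 0.00059 = 1.772e+04.
Re > 4000 → turbulent. Relative roughness ε/D = 0.00147/0.102 = 0.0144. Swamee-Jain: f = 0.25/(log₁₀[0.0144/3.7 + 5.74/1.772e+04^0.9])² = 0.25/(log₁₀[0.0039 + 0.000862])² = 0.25/(-2.323)² = 0.04634.
Total minor-loss coefficient ΣK = 3·5.5 + 3·1.4 = 20.7.
ΔP = [f·L/D + ΣK]·(ρV²/2) = [0.04634·23.1/0.102 + 20.7]·(993·0.1032²/2) = [10.49 + 20.7]·5.289 = 165 Pa.
Head loss h_f = ΔP/(ρg) = 165/(993·9.81) = 0.0169 m.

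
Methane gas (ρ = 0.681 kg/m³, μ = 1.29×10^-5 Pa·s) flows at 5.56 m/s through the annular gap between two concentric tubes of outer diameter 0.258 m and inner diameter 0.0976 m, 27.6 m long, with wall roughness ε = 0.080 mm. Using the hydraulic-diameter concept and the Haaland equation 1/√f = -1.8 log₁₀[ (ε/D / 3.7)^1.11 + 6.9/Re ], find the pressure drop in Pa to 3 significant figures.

ΔP ≈ 40.7 Pa

Hydraulic diameter D_h = 4A/P = D_o - D_i = 0.258 - 0.0976 = 0.1604 m.
Re = ρVD_h/μ = 0.681·5.56·0.1604/1.29e-05 = 4.708e+04.
ε/D_h = 8e-05/0.1604 = 0.000499; Haaland gives 1/√f = -1.8 log₁₀[5.06e-05+0.000147] = 6.669, so f = 0.02248.
ΔP = f(L/D_h)(ρV²/2) = 0.02248·27.6/0.1604·10.53 = 40.72 Pa.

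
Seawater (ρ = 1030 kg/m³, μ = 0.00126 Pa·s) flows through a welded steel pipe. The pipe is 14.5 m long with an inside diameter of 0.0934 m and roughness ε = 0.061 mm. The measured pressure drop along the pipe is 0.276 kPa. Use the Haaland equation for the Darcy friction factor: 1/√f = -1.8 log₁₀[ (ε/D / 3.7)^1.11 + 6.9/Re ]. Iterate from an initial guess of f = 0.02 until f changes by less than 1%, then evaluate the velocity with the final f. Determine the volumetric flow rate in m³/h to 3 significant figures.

Q ≈ 9.15 m³/h

Rearranging Darcy-Weisbach: V = √(2·ΔP·D/(f·L·ρ)). With ε/D = 6.1e-05/0.0934 = 0.000653, iterate starting from f = 0.02:
  f = 0.02 → V = √(2·276·0.0934/(0.02·14.5·1030)) = 0.4155 m/s; Re = ρVD/μ = 3.172e+04; f → 0.02457
  f = 0.02457 → V = 0.3748 m/s; Re = 2.862e+04; f → 0.02506
  f = 0.02506 → V = 0.3712 m/s; Re = 2.834e+04; f → 0.02511
Converged (Δf/f < 1%). With the final f = 0.02511: V = √(2·276·0.0934/(0.02511·14.5·1030)) = 0.3708 m/s.
Q = V·A = 0.3708·(π/4·0.0934²) = 0.002541 m³/s = 9.15 m³/h.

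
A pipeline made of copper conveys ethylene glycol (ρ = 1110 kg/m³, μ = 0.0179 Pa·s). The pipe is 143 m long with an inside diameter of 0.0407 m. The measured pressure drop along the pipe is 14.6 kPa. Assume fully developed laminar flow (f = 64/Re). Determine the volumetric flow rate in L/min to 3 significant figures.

For laminar flow, f = 64/Re with Re = ρVD/μ, so Darcy-Weisbach reduces to ΔP = 32μLV/D². Solving for V: V = ΔP·D²/(32μL) = 1.46e+04·(0.0407)²/(32·0.0179·143) = 0.2953 m/s.
Check: Re = ρVD/μ = 1110·0.2953·0.0407/0.0179 = 745.2 < 2300, so the laminar assumption holds.
Q = V·A = 0.2953·(π/4·0.0407²) = 0.0003841 m³/s = 23.0 L/min.

Q ≈ 23.0 L/min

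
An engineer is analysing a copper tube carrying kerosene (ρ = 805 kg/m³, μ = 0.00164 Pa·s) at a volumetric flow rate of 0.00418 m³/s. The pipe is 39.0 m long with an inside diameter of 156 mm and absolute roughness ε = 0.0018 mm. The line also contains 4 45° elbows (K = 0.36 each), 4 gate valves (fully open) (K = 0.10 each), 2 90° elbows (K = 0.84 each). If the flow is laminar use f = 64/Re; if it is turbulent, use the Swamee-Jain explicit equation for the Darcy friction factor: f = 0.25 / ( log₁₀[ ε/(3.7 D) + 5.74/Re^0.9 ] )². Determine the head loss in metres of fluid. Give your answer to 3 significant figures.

h_f ≈ 0.0251 m

Cross-sectional area A = πD²/4 = π(0.156)²/4 = 0.01911 m²; mean velocity V = Q/A = 0.00418/0.01911 = 0.2187 m/s.
Reynolds number Re = ρVD/μ = 805 · 0.2187 · 0.156 / 0.00164 = 1.675e+04.
Re > 4000 → turbulent. Relative roughness ε/D = 1.8e-06/0.156 = 1.15e-05. Swamee-Jain: f = 0.25/(log₁₀[1.15e-05/3.7 + 5.74/1.675e+04^0.9])² = 0.25/(log₁₀[3.12e-06 + 0.000907])² = 0.25/(-3.041)² = 0.02703.
Total minor-loss coefficient ΣK = 4·0.36 + 4·0.1 + 2·0.84 = 3.52.
ΔP = [f·L/D + ΣK]·(ρV²/2) = [0.02703·39/0.156 + 3.52]·(805·0.2187²/2) = [6.758 + 3.52]·19.25 = 197.9 Pa.
Head loss h_f = ΔP/(ρg) = 197.9/(805·9.81) = 0.0251 m.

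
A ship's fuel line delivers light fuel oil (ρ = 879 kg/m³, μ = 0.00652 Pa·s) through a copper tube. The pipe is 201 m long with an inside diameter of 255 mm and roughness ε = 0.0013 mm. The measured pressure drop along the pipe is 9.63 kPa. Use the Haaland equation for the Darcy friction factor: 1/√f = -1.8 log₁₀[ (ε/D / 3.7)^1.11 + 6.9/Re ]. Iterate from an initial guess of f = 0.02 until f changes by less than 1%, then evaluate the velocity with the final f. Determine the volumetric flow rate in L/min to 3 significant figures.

Q ≈ 3450 L/min

Rearranging Darcy-Weisbach: V = √(2·ΔP·D/(f·L·ρ)). With ε/D = 1.3e-06/0.255 = 5.1e-06, iterate starting from f = 0.02:
  f = 0.02 → V = √(2·9630·0.255/(0.02·201·879)) = 1.179 m/s; Re = ρVD/μ = 4.053e+04; f → 0.02174
  f = 0.02174 → V = 1.131 m/s; Re = 3.888e+04; f → 0.02195
Converged (Δf/f < 1%). With the final f = 0.02195: V = √(2·9630·0.255/(0.02195·201·879)) = 1.125 m/s.
Q = V·A = 1.125·(π/4·0.255²) = 0.05748 m³/s = 3450 L/min.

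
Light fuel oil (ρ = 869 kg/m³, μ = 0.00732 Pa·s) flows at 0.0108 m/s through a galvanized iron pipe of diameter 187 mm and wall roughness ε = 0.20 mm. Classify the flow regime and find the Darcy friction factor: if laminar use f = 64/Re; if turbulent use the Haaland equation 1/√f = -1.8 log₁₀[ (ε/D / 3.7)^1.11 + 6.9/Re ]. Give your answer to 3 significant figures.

f ≈ 0.267

Re = ρVD/μ = 869·0.0108·0.187/0.00732 = 239.8.
Re < 2300 → laminar, so f = 64/Re = 0.2669 (roughness is irrelevant in laminar flow).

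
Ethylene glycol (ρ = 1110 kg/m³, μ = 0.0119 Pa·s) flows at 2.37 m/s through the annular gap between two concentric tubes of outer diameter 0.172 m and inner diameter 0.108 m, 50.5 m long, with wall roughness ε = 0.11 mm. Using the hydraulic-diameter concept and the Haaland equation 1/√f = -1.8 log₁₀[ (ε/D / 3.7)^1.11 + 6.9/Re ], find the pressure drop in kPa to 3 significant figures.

Hydraulic diameter D_h = 4A/P = D_o - D_i = 0.172 - 0.108 = 0.064 m.
Re = ρVD_h/μ = 1110·2.37·0.064/0.0119 = 1.415e+04.
ε/D_h = 0.00011/0.064 = 0.00172; Haaland gives 1/√f = -1.8 log₁₀[0.0002+0.000488] = 5.693, so f = 0.03085.
ΔP = f(L/D_h)(ρV²/2) = 0.03085·50.5/0.064·3117 = 7.59e+04 Pa.
ΔP = 75.9 kPa.

ΔP ≈ 75.9 kPa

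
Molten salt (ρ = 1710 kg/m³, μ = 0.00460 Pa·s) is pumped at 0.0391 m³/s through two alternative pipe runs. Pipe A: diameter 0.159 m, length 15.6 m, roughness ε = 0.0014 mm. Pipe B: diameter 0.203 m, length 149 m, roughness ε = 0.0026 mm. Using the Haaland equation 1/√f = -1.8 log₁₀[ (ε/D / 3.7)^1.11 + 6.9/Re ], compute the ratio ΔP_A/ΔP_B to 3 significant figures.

Pipe A: V = Q/A = 0.0391/0.01986 = 1.969 m/s; Re = 1.164e+05; ε/D = 8.81e-06; Haaland → f = 0.01731; ΔP_A = f(L/D)(ρV²/2) = 5630 Pa.
Pipe B: V = Q/A = 0.0391/0.03237 = 1.208 m/s; Re = 9.117e+04; ε/D = 1.28e-05; Haaland → f = 0.01822; ΔP_B = f(L/D)(ρV²/2) = 1.669e+04 Pa.
ΔP_A/ΔP_B = 5630/1.669e+04 = 0.337.

ΔP_A/ΔP_B ≈ 0.337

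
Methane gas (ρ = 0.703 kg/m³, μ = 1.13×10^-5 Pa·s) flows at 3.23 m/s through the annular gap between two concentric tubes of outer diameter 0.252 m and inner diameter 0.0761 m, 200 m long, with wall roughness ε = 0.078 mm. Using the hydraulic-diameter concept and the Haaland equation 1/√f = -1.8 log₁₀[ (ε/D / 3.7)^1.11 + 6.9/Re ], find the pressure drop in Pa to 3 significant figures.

ΔP ≈ 98.2 Pa

Hydraulic diameter D_h = 4A/P = D_o - D_i = 0.252 - 0.0761 = 0.1759 m.
Re = ρVD_h/μ = 0.703·3.23·0.1759/1.13e-05 = 3.535e+04.
ε/D_h = 7.8e-05/0.1759 = 0.000443; Haaland gives 1/√f = -1.8 log₁₀[4.44e-05+0.000195] = 6.517, so f = 0.02355.
ΔP = f(L/D_h)(ρV²/2) = 0.02355·200/0.1759·3.667 = 98.18 Pa.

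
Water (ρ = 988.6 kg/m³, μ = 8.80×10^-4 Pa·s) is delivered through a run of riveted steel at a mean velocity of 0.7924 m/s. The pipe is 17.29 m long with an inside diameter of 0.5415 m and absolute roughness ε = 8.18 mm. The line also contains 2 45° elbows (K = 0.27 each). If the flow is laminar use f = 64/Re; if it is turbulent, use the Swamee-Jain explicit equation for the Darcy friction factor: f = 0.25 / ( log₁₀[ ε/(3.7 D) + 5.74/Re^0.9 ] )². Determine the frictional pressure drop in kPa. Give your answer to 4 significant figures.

Reynolds number Re = ρVD/μ = 988.6 · 0.7924 · 0.5415 / 0.00088 = 4.82e+05.
Re > 4000 → turbulent. Relative roughness ε/D = 0.00818/0.5415 = 0.0151. Swamee-Jain: f = 0.25/(log₁₀[0.0151/3.7 + 5.74/4.82e+05^0.9])² = 0.25/(log₁₀[0.00408 + 4.41e-05])² = 0.25/(-2.384)² = 0.04397.
Total minor-loss coefficient ΣK = 2·0.27 = 0.54.
ΔP = [f·L/D + ΣK]·(ρV²/2) = [0.04397·17.29/0.5415 + 0.54]·(988.6·0.7924²/2) = [1.404 + 0.54]·310.4 = 603.4 Pa.
ΔP = 603.4 Pa = 0.6034 kPa.

ΔP ≈ 0.6034 kPa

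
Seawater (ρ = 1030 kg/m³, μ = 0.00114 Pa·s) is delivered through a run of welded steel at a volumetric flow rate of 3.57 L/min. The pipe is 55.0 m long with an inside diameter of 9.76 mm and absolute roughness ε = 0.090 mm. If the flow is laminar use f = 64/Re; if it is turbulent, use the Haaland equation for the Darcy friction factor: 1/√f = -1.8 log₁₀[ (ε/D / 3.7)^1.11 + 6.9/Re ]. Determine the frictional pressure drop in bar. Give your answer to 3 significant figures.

Q = 3.57 L/min = 3.57/60000 = 5.95e-05 m³/s.
Cross-sectional area A = πD²/4 = π(0.00976)²/4 = 7.482e-05 m²; mean velocity V = Q/A = 5.95e-05/7.482e-05 = 0.7953 m/s.
Reynolds number Re = ρVD/μ = 1030 · 0.7953 · 0.00976 / 0.00114 = 7013.
Re > 4000 → turbulent. Relative roughness ε/D = 9e-05/0.00976 = 0.00922. Haaland: 1/√f = -1.8 log₁₀[(0.00922/3.7)^1.11 + 6.9/7013] = -1.8 log₁₀[0.00129 + 0.000984] = 4.758, so f = 0.04417.
Darcy-Weisbach: ΔP = f(L/D)(ρV²/2) = 0.04417·(55/0.00976)·(1030·0.7953²/2) = 0.04417·5635·325.7 = 8.108e+04 Pa.
ΔP = 8.108e+04 Pa = 0.811 bar.

ΔP ≈ 0.811 bar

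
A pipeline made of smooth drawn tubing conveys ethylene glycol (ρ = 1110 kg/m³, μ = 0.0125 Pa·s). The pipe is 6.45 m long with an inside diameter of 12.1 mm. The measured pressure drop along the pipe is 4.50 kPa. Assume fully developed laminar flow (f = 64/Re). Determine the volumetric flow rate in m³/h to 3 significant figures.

For laminar flow, f = 64/Re with Re = ρVD/μ, so Darcy-Weisbach reduces to ΔP = 32μLV/D². Solving for V: V = ΔP·D²/(32μL) = 4500·(0.0121)²/(32·0.0125·6.45) = 0.2554 m/s.
Check: Re = ρVD/μ = 1110·0.2554·0.0121/0.0125 = 274.4 < 2300, so the laminar assumption holds.
Q = V·A = 0.2554·(π/4·0.0121²) = 2.936e-05 m³/s = 0.106 m³/h.

Q ≈ 0.106 m³/h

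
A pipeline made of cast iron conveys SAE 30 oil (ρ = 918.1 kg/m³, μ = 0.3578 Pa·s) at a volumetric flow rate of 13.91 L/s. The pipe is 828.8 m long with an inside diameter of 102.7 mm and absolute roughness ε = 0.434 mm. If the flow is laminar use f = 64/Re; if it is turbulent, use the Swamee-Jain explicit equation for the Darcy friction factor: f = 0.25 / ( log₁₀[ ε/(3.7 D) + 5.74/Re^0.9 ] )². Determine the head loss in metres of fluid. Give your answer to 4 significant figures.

h_f ≈ 167.7 m

Q = 13.91 L/s = 13.91/1000 = 0.01391 m³/s.
Cross-sectional area A = πD²/4 = π(0.1027)²/4 = 0.008284 m²; mean velocity V = Q/A = 0.01391/0.008284 = 1.679 m/s.
Reynolds number Re = ρVD/μ = 918.1 · 1.679 · 0.1027 / 0.358 = 442.5.
Re < 2300 → laminar flow, so f = 64/Re = 64/442.5 = 0.1446 (the turbulent correlation is not needed).
Darcy-Weisbach: ΔP = f(L/D)(ρV²/2) = 0.1446·(828.8/0.1027)·(918.1·1.679²/2) = 0.1446·8070·1294 = 1.511e+06 Pa.
Head loss h_f = ΔP/(ρg) = 1.511e+06/(918.1·9.81) = 167.7 m.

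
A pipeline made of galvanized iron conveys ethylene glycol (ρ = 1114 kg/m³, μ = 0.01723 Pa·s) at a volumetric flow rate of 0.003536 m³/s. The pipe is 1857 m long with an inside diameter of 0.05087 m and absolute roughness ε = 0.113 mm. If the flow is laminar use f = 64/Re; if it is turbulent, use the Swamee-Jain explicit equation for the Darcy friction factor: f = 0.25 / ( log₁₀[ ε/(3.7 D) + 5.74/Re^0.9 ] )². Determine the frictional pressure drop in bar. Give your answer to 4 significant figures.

ΔP ≈ 24.13 bar

Cross-sectional area A = πD²/4 = π(0.05087)²/4 = 0.002032 m²; mean velocity V = Q/A = 0.003536/0.002032 = 1.74 m/s.
Reynolds number Re = ρVD/μ = 1114 · 1.74 · 0.05087 / 0.0172 = 5722.
Re > 4000 → turbulent. Relative roughness ε/D = 0.000113/0.05087 = 0.00222. Swamee-Jain: f = 0.25/(log₁₀[0.00222/3.7 + 5.74/5722^0.9])² = 0.25/(log₁₀[0.0006 + 0.00238])² = 0.25/(-2.525)² = 0.0392.
Darcy-Weisbach: ΔP = f(L/D)(ρV²/2) = 0.0392·(1857/0.05087)·(1114·1.74²/2) = 0.0392·3.65e+04·1686 = 2.413e+06 Pa.
ΔP = 2.413e+06 Pa = 24.13 bar.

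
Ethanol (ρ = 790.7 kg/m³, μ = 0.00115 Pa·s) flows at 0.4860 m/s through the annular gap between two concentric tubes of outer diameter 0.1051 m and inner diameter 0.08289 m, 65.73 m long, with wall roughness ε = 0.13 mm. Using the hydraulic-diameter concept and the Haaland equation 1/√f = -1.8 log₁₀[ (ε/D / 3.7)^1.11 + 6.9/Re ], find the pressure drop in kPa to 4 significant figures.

Hydraulic diameter D_h = 4A/P = D_o - D_i = 0.1051 - 0.08289 = 0.02221 m.
Re = ρVD_h/μ = 790.7·0.486·0.02221/0.00115 = 7422.
ε/D_h = 0.00013/0.02221 = 0.00585; Haaland gives 1/√f = -1.8 log₁₀[0.000778+0.00093] = 4.982, so f = 0.0403.
ΔP = f(L/D_h)(ρV²/2) = 0.0403·65.73/0.02221·93.38 = 1.114e+04 Pa.
ΔP = 11.14 kPa.

ΔP ≈ 11.14 kPa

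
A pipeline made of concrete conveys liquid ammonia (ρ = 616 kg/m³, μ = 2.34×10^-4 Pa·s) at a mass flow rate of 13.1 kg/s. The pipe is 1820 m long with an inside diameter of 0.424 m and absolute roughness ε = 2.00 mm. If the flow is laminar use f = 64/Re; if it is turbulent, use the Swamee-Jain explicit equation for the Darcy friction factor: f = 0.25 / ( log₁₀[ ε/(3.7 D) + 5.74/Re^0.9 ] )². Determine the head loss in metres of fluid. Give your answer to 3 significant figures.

h_f ≈ 0.152 m

A = πD²/4 = π(0.424)²/4 = 0.1412 m²; mean velocity V = ṁ/(ρA) = 13.1/(616 · 0.1412) = 0.1506 m/s.
Reynolds number Re = ρVD/μ = 616 · 0.1506 · 0.424 / 0.000234 = 1.681e+05.
Re > 4000 → turbulent. Relative roughness ε/D = 0.002/0.424 = 0.00472. Swamee-Jain: f = 0.25/(log₁₀[0.00472/3.7 + 5.74/1.681e+05^0.9])² = 0.25/(log₁₀[0.00127 + 0.000114])² = 0.25/(-2.857)² = 0.03062.
Darcy-Weisbach: ΔP = f(L/D)(ρV²/2) = 0.03062·(1820/0.424)·(616·0.1506²/2) = 0.03062·4292·6.987 = 918.3 Pa.
Head loss h_f = ΔP/(ρg) = 918.3/(616·9.81) = 0.152 m.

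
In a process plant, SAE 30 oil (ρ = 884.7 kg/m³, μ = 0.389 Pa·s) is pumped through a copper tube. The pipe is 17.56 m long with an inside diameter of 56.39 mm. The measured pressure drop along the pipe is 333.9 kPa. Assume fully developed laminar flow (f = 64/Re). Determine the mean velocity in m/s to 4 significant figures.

V ≈ 4.857 m/s

For laminar flow, f = 64/Re with Re = ρVD/μ, so Darcy-Weisbach reduces to ΔP = 32μLV/D². Solving for V: V = ΔP·D²/(32μL) = 3.339e+05·(0.05639)²/(32·0.389·17.56) = 4.857 m/s.
Check: Re = ρVD/μ = 884.7·4.857·0.05639/0.389 = 622.9 < 2300, so the laminar assumption holds.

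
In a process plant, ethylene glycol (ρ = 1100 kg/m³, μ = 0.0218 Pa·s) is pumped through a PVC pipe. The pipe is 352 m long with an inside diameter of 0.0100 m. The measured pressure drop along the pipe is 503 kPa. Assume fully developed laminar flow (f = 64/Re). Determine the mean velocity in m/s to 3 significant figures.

For laminar flow, f = 64/Re with Re = ρVD/μ, so Darcy-Weisbach reduces to ΔP = 32μLV/D². Solving for V: V = ΔP·D²/(32μL) = 5.03e+05·(0.01)²/(32·0.0218·352) = 0.2048 m/s.
Check: Re = ρVD/μ = 1100·0.2048·0.01/0.0218 = 103.4 < 2300, so the laminar assumption holds.

V ≈ 0.205 m/s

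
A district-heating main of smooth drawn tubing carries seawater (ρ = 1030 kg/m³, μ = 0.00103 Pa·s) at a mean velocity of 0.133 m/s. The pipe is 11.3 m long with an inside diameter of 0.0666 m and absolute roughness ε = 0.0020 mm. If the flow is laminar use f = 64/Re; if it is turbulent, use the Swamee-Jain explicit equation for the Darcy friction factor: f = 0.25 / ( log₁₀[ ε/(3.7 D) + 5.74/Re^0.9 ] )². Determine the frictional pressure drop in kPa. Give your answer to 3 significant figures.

ΔP ≈ 0.0496 kPa

Reynolds number Re = ρVD/μ = 1030 · 0.133 · 0.0666 / 0.00103 = 8858.
Re > 4000 → turbulent. Relative roughness ε/D = 2e-06/0.0666 = 3e-05. Swamee-Jain: f = 0.25/(log₁₀[3e-05/3.7 + 5.74/8858^0.9])² = 0.25/(log₁₀[8.12e-06 + 0.00161])² = 0.25/(-2.791)² = 0.03208.
Darcy-Weisbach: ΔP = f(L/D)(ρV²/2) = 0.03208·(11.3/0.0666)·(1030·0.133²/2) = 0.03208·169.7·9.11 = 49.59 Pa.
ΔP = 49.59 Pa = 0.0496 kPa.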